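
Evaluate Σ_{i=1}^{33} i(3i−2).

36465

Σ i(3i−2) = 3Σi² − 2Σi over i = 1..33.
Σi = 561 and Σi² = 12529.
3·12529 − 2·561 = 36465.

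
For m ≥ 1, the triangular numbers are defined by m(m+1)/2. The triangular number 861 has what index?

41

Set n(n+1)/2 = 861, giving n² + n − 1722 = 0.
So n = (-1 + 83) / 2 = 82/2 = 41.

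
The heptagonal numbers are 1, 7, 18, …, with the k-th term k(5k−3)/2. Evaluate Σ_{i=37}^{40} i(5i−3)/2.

14604

Σ i(5i−3)/2 = (5Σi² − 3Σi) / 2 over i = 37..40.
Σi = 820 − 666 = 154 and Σi² = 22140 − 16206 = 5934.
(5·5934 − 3·154) / 2 = 29208/2 = 14604.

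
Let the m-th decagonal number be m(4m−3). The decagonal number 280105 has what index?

Set n(4n−3) = 280105, giving 4n² − 3n − 280105 = 0.
The discriminant is 9 + 16·280105 = 4481689, and √4481689 = 2117.
So n = (3 + 2117) / 8 = 2120/8 = 265.

265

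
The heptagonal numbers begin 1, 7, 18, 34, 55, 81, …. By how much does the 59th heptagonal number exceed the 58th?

291

Consecutive heptagonal numbers differ by 5n − 4: here 5·59 − 4 = 291.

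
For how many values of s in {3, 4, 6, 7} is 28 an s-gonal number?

2

s = 3: P(3, 7) = 28. ✓
s = 4: P(4, 5) = 25 and P(4, 6) = 36; 28 is not s-gonal.
s = 6: P(6, 4) = 28. ✓
s = 7: P(7, 3) = 18 and P(7, 4) = 34; 28 is not s-gonal.
Hits: s ∈ {3, 6} → 2.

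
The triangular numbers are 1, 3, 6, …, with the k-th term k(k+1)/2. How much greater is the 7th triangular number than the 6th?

Consecutive triangular numbers differ by n: T_{7} − T_{6} = 7.

7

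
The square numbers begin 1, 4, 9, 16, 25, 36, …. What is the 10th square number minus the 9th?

n² − (n−1)² = 2n − 1, so 10² − 9² = 2·10 − 1 = 19.

19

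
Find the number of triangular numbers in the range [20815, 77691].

190

The n-th triangular number is n(n+1)/2.
Smallest index with value ≥ 20815: n = 204 (giving 20910).
Largest index with value ≤ 77691: n = 393 (giving 77421).
Indices 204 through 393: 190 terms.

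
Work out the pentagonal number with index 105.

16485

The 105th pentagonal number is n(3n−1)/2 with n = 105.
105·(3·105 − 1)/2 = 105·314/2 = 105·157 = 16485.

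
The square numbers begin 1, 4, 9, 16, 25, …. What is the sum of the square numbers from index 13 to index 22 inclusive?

3145

Σ_{i=13}^{22} i² = 3795 − 650 = 3145.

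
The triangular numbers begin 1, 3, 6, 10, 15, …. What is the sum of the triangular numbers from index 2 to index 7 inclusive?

83

Σ i(i+1)/2 = (Σi² + Σi) / 2 over i = 2..7.
Σi = 28 − 1 = 27 and Σi² = 140 − 1 = 139.
(1·139 + 1·27) / 2 = 166/2 = 83.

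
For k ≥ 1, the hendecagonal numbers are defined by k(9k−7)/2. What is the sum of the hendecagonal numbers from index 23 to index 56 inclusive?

Σ i(9i−7)/2 = (9Σi² − 7Σi) / 2 over i = 23..56.
Σi = 1596 − 253 = 1343 and Σi² = 60116 − 3795 = 56321.
(9·56321 − 7·1343) / 2 = 497488/2 = 248744.

248744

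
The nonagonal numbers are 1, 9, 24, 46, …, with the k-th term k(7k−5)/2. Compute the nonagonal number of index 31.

3286

The 31st nonagonal number is n(7n−5)/2 with n = 31.
31·(7·31 − 5)/2 = 31·212/2 = 31·106 = 3286.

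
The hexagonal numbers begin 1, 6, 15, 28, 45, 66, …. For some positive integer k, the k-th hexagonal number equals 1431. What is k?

27

Set n(2n−1) = 1431, giving 2n² − n − 1431 = 0.
The discriminant is 1 + 8·1431 = 11449, and √11449 = 107.
So n = (1 + 107) / 4 = 108/4 = 27.
Check: 27·(2·27 − 1) = 1431. ✓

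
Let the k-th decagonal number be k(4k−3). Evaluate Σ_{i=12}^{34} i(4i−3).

51129

Σ i(4i−3) = 4Σi² − 3Σi over i = 12..34.
Σi = 595 − 66 = 529 and Σi² = 13685 − 506 = 13179.
4·13179 − 3·529 = 51129.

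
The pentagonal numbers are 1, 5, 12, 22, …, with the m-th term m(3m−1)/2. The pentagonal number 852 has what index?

Set n(3n−1)/2 = 852, giving 3n² − n − 1704 = 0.
The discriminant is 1 + 24·852 = 20449, and √20449 = 143.
So n = (1 + 143) / 6 = 144/6 = 24.
Check: 24·(3·24 − 1)/2 = 852. ✓

24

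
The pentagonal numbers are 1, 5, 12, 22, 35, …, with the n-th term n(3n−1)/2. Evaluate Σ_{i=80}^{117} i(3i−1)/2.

558011

Σ i(3i−1)/2 = (3Σi² − Σi) / 2 over i = 80..117.
Σi = 6903 − 3160 = 3743 and Σi² = 540735 − 167480 = 373255.
(3·373255 − 1·3743) / 2 = 1116022/2 = 558011.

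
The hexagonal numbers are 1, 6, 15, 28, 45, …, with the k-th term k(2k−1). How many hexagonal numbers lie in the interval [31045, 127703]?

The n-th hexagonal number is n(2n−1).
Smallest index with value ≥ 31045: n = 125 (giving 31125).
Largest index with value ≤ 127703: n = 252 (giving 126756).
Indices 125 through 252: 128 terms.

128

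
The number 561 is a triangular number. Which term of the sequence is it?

Set n(n+1)/2 = 561, giving n² + n − 1122 = 0.
The discriminant is 1 + 8·561 = 4489, and √4489 = 67.
So n = (-1 + 67) / 2 = 66/2 = 33.
Check: 33·34/2 = 561. ✓

33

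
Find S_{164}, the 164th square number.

26896

The 164th square number is n² with n = 164.
164² = 26896.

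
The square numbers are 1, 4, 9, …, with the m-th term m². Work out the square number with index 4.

The 4th square number is n² with n = 4.
4² = 16.

16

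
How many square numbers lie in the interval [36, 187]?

The n-th square number is n².
Smallest index with value ≥ 36: n = 6 (giving 36).
Largest index with value ≤ 187: n = 13 (giving 169).
Indices 6 through 13: 8 terms.

8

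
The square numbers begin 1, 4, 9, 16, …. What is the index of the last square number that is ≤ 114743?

Solve n² ≤ 114743 for integer n.
n = 338 gives 114244 ≤ 114743, while n = 339 gives 114921 > 114743; so the answer is index 338.

338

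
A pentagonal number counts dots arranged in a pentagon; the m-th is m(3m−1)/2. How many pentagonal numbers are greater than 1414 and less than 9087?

47

The n-th pentagonal number is n(3n−1)/2.
Smallest index with value > 1414: n = 31 (giving 1426).
Largest index with value < 9087: n = 77 (giving 8855).
Indices 31 through 77: 47 terms.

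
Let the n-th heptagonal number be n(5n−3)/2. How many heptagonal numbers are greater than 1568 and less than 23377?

71

The n-th heptagonal number is n(5n−3)/2.
Smallest index with value > 1568: n = 26 (giving 1651).
Largest index with value < 23377: n = 96 (giving 22896).
Indices 26 through 96: 71 terms.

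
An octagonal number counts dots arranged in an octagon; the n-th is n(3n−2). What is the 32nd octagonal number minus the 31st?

Consecutive octagonal numbers differ by 6n − 5: here 6·32 − 5 = 187.

187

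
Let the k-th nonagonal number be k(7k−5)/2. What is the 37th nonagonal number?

4699

The 37th nonagonal number is n(7n−5)/2 with n = 37.
37·(7·37 − 5)/2 = 37·254/2 = 37·127 = 4699.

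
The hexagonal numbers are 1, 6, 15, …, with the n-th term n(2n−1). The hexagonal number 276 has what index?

12

Set n(2n−1) = 276, giving 2n² − n − 276 = 0.
The discriminant is 1 + 8·276 = 2209, and √2209 = 47.
So n = (1 + 47) / 4 = 48/4 = 12.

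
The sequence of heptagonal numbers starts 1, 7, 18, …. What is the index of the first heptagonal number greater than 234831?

307

Solve n(5n−3)/2 > 234831 for integer n.
The largest n with value ≤ 234831 is 306 (since 233631 ≤ 234831 < 235162), so the first above is n = 307, value 235162.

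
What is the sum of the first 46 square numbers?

Σ_{i=1}^{46} i² = 46·47·93/6 = 33511.

33511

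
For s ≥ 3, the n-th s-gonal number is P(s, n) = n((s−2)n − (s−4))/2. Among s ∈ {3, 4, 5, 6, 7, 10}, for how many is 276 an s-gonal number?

2

s = 3: P(3, 23) = 276. ✓
s = 4: P(4, 16) = 256 and P(4, 17) = 289; 276 is not s-gonal.
s = 5: P(5, 13) = 247 and P(5, 14) = 287; 276 is not s-gonal.
s = 6: P(6, 12) = 276. ✓
s = 7: P(7, 10) = 235 and P(7, 11) = 286; 276 is not s-gonal.
s = 10: P(10, 8) = 232 and P(10, 9) = 297; 276 is not s-gonal.
Hits: s ∈ {3, 6} → 2.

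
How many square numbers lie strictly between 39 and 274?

The n-th square number is n².
Smallest index with value > 39: n = 7 (giving 49).
Largest index with value < 274: n = 16 (giving 256).
Indices 7 through 16: 10 terms.

10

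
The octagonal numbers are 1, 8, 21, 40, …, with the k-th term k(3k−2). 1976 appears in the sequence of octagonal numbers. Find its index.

26

Set n(3n−2) = 1976, giving 3n² − 2n − 1976 = 0.
The discriminant is 4 + 12·1976 = 23716, and √23716 = 154.
So n = (2 + 154) / 6 = 156/6 = 26.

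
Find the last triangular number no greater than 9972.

Solve n(n+1)/2 ≤ 9972 for integer n.
n = 140 gives 9870 ≤ 9972, while n = 141 gives 10011 > 9972; so the answer is 9870.

9870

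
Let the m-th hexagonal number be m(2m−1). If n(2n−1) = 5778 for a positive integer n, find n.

Set n(2n−1) = 5778, giving 2n² − n − 5778 = 0.
So n = (1 + 215) / 4 = 216/4 = 54.
Check: 54·(2·54 − 1) = 5778. ✓

54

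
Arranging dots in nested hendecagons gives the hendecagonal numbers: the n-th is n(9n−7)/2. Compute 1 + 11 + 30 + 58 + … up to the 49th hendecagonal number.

177625

Σ i(9i−7)/2 = (9Σi² − 7Σi) / 2 over i = 1..49.
Σi = 1225 and Σi² = 40425.
(9·40425 − 7·1225) / 2 = 355250/2 = 177625.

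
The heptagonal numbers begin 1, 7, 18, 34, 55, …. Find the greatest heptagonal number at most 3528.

Solve n(5n−3)/2 ≤ 3528 for integer n.
n = 37 gives 3367 ≤ 3528, while n = 38 gives 3553 > 3528; so the answer is 3367.

3367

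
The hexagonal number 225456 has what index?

Set n(2n−1) = 225456, giving 2n² − n − 225456 = 0.
The discriminant is 1 + 8·225456 = 1803649, and √1803649 = 1343.
So n = (1 + 1343) / 4 = 1344/4 = 336.

336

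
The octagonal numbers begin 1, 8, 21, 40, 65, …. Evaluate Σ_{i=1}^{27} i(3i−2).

20034

Σ i(3i−2) = 3Σi² − 2Σi over i = 1..27.
Σi = 378 and Σi² = 6930.
3·6930 − 2·378 = 20034.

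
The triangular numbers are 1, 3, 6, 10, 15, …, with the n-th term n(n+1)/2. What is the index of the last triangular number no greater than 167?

17

Solve n(n+1)/2 ≤ 167 for integer n.
n = 17 gives 153 ≤ 167, while n = 18 gives 171 > 167; so the answer is index 17.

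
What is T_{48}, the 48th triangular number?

1176

48·49/2 = 2352/2 = 1176.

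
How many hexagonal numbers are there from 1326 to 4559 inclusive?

22

The n-th hexagonal number is n(2n−1).
Smallest index with value ≥ 1326: n = 26 (giving 1326).
Largest index with value ≤ 4559: n = 47 (giving 4371).
Indices 26 through 47: 22 terms.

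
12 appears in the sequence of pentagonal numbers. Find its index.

3

Set n(3n−1)/2 = 12, giving 3n² − n − 24 = 0.
So n = (1 + 17) / 6 = 18/6 = 3.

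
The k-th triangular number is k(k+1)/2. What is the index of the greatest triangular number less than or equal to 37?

8

Solve n(n+1)/2 ≤ 37 for integer n.
n = 8 gives 36 ≤ 37, while n = 9 gives 45 > 37; so the answer is index 8.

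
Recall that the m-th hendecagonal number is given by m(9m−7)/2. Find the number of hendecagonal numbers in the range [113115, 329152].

112

The n-th hendecagonal number is n(9n−7)/2.
Smallest index with value ≥ 113115: n = 159 (giving 113208).
Largest index with value ≤ 329152: n = 270 (giving 327105).
Indices 159 through 270: 112 terms.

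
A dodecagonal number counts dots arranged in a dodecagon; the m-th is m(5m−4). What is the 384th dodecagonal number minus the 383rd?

3831

Consecutive dodecagonal numbers differ by 10n − 9: here 10·384 − 9 = 3831.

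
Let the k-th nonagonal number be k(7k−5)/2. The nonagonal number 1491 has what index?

21

Set n(7n−5)/2 = 1491, giving 7n² − 5n − 2982 = 0.
The discriminant is 25 + 56·1491 = 83521, and √83521 = 289.
So n = (5 + 289) / 14 = 294/14 = 21.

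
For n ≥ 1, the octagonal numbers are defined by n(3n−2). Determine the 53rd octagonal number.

The 53rd octagonal number is n(3n−2) with n = 53.
53·(3·53 − 2) = 53·157 = 8321.

8321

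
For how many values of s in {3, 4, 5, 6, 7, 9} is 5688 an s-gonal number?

1

s = 3: P(3, 106) = 5671 and P(3, 107) = 5778; 5688 is not s-gonal.
s = 4: P(4, 75) = 5625 and P(4, 76) = 5776; 5688 is not s-gonal.
s = 5: P(5, 61) = 5551 and P(5, 62) = 5735; 5688 is not s-gonal.
s = 6: P(6, 53) = 5565 and P(6, 54) = 5778; 5688 is not s-gonal.
s = 7: P(7, 48) = 5688. ✓
s = 9: P(9, 40) = 5500 and P(9, 41) = 5781; 5688 is not s-gonal.
Hits: s ∈ {7} → 1.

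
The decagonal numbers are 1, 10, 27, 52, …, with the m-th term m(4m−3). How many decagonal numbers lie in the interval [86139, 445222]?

The n-th decagonal number is n(4n−3).
Smallest index with value ≥ 86139: n = 148 (giving 87172).
Largest index with value ≤ 445222: n = 334 (giving 445222).
Indices 148 through 334: 187 terms.

187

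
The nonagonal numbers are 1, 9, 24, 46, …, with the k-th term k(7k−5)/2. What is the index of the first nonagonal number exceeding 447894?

Solve n(7n−5)/2 > 447894 for integer n.
The largest n with value ≤ 447894 is 358 (since 447679 ≤ 447894 < 450186), so the first above is n = 359, value 450186.

359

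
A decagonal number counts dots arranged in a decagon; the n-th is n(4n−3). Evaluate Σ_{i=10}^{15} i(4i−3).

Σ i(4i−3) = 4Σi² − 3Σi over i = 10..15.
Σi = 120 − 45 = 75 and Σi² = 1240 − 285 = 955.
4·955 − 3·75 = 3595.

3595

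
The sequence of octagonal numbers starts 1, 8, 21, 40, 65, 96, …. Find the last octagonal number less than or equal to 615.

Solve n(3n−2) ≤ 615 for integer n.
n = 14 gives 560 ≤ 615, while n = 15 gives 645 > 615; so the answer is 560.

560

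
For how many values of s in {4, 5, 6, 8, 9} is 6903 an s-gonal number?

1

s = 4: P(4, 83) = 6889 and P(4, 84) = 7056; 6903 is not s-gonal.
s = 5: P(5, 68) = 6902 and P(5, 69) = 7107; 6903 is not s-gonal.
s = 6: P(6, 59) = 6903. ✓
s = 8: P(8, 48) = 6816 and P(8, 49) = 7105; 6903 is not s-gonal.
s = 9: P(9, 44) = 6666 and P(9, 45) = 6975; 6903 is not s-gonal.
Hits: s ∈ {6} → 1.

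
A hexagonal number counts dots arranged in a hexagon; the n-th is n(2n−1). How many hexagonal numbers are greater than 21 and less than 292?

9

The n-th hexagonal number is n(2n−1).
Smallest index with value > 21: n = 4 (giving 28).
Largest index with value < 292: n = 12 (giving 276).
Indices 4 through 12: 9 terms.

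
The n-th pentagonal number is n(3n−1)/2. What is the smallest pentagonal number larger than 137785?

138472

Solve n(3n−1)/2 > 137785 for integer n.
The largest n with value ≤ 137785 is 303 (since 137562 ≤ 137785 < 138472), so the first above is n = 304, value 138472.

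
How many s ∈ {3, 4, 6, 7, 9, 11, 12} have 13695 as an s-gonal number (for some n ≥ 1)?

2

s = 3: P(3, 165) = 13695. ✓
s = 4: P(4, 117) = 13689 and P(4, 118) = 13924; 13695 is not s-gonal.
s = 6: P(6, 83) = 13695. ✓
s = 7: P(7, 74) = 13579 and P(7, 75) = 13950; 13695 is not s-gonal.
s = 9: P(9, 62) = 13299 and P(9, 63) = 13734; 13695 is not s-gonal.
s = 11: P(11, 55) = 13420 and P(11, 56) = 13916; 13695 is not s-gonal.
s = 12: P(12, 52) = 13312 and P(12, 53) = 13833; 13695 is not s-gonal.
Hits: s ∈ {3, 6} → 2.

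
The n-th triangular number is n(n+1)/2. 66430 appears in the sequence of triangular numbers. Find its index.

Set n(n+1)/2 = 66430, giving n² + n − 132860 = 0.
The discriminant is 1 + 8·66430 = 531441, and √531441 = 729.
So n = (-1 + 729) / 2 = 728/2 = 364.

364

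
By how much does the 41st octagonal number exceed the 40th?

241

Consecutive octagonal numbers differ by 6n − 5: here 6·41 − 5 = 241.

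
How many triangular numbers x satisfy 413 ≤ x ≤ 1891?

33

The n-th triangular number is n(n+1)/2.
Smallest index with value ≥ 413: n = 29 (giving 435).
Largest index with value ≤ 1891: n = 61 (giving 1891).
Indices 29 through 61: 33 terms.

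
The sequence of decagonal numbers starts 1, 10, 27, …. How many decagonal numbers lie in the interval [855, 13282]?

The n-th decagonal number is n(4n−3).
Smallest index with value ≥ 855: n = 15 (giving 855).
Largest index with value ≤ 13282: n = 58 (giving 13282).
Indices 15 through 58: 44 terms.

44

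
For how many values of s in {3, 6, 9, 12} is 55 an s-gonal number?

1

s = 3: P(3, 10) = 55. ✓
s = 6: P(6, 5) = 45 and P(6, 6) = 66; 55 is not s-gonal.
s = 9: P(9, 4) = 46 and P(9, 5) = 75; 55 is not s-gonal.
s = 12: P(12, 3) = 33 and P(12, 4) = 64; 55 is not s-gonal.
Hits: s ∈ {3} → 1.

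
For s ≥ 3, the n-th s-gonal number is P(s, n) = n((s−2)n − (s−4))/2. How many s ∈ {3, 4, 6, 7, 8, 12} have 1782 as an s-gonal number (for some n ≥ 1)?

1

s = 3: P(3, 59) = 1770 and P(3, 60) = 1830; 1782 is not s-gonal.
s = 4: P(4, 42) = 1764 and P(4, 43) = 1849; 1782 is not s-gonal.
s = 6: P(6, 30) = 1770 and P(6, 31) = 1891; 1782 is not s-gonal.
s = 7: P(7, 27) = 1782. ✓
s = 8: P(8, 24) = 1680 and P(8, 25) = 1825; 1782 is not s-gonal.
s = 12: P(12, 19) = 1729 and P(12, 20) = 1920; 1782 is not s-gonal.
Hits: s ∈ {7} → 1.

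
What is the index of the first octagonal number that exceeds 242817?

Solve n(3n−2) > 242817 for integer n.
The largest n with value ≤ 242817 is 284 (since 241400 ≤ 242817 < 243105), so the first above is n = 285, value 243105.

285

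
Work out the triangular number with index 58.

1711

The 58th triangular number is n(n+1)/2 with n = 58.
58·59/2 = 3422/2 = 1711.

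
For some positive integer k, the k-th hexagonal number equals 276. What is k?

Set n(2n−1) = 276, giving 2n² − n − 276 = 0.
So n = (1 + 47) / 4 = 48/4 = 12.

12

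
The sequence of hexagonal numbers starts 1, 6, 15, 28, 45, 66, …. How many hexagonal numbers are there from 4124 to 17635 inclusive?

49

The n-th hexagonal number is n(2n−1).
Smallest index with value ≥ 4124: n = 46 (giving 4186).
Largest index with value ≤ 17635: n = 94 (giving 17578).
Indices 46 through 94: 49 terms.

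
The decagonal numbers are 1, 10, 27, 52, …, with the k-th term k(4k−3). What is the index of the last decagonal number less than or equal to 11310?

Solve n(4n−3) ≤ 11310 for integer n.
n = 53 gives 11077 ≤ 11310, while n = 54 gives 11502 > 11310; so the answer is index 53.

53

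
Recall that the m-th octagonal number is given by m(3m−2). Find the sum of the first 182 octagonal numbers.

Σ i(3i−2) = 3Σi² − 2Σi over i = 1..182.
Σi = 16653 and Σi² = 2026115.
3·2026115 − 2·16653 = 6045039.

6045039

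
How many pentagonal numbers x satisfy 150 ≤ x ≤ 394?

6

The n-th pentagonal number is n(3n−1)/2.
Smallest index with value ≥ 150: n = 11 (giving 176).
Largest index with value ≤ 394: n = 16 (giving 376).
Indices 11 through 16: 6 terms.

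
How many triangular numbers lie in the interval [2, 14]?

The n-th triangular number is n(n+1)/2.
Smallest index with value ≥ 2: n = 2 (giving 3).
Largest index with value ≤ 14: n = 4 (giving 10).
Indices 2 through 4: 3 terms.

3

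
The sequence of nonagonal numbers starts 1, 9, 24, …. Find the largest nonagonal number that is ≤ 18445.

17964

Solve n(7n−5)/2 ≤ 18445 for integer n.
n = 72 gives 17964 ≤ 18445, while n = 73 gives 18469 > 18445; so the answer is 17964.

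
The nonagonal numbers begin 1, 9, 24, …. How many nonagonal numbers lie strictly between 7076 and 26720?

42

The n-th nonagonal number is n(7n−5)/2.
Smallest index with value > 7076: n = 46 (giving 7291).
Largest index with value < 26720: n = 87 (giving 26274).
Indices 46 through 87: 42 terms.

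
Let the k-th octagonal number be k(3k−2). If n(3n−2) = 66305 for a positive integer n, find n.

Set n(3n−2) = 66305, giving 3n² − 2n − 66305 = 0.
The discriminant is 4 + 12·66305 = 795664, and √795664 = 892.
So n = (2 + 892) / 6 = 894/6 = 149.

149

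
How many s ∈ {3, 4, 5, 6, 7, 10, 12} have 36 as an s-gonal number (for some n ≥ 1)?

2

s = 3: P(3, 8) = 36. ✓
s = 4: P(4, 6) = 36. ✓
s = 5: P(5, 5) = 35 and P(5, 6) = 51; 36 is not s-gonal.
s = 6: P(6, 4) = 28 and P(6, 5) = 45; 36 is not s-gonal.
s = 7: P(7, 4) = 34 and P(7, 5) = 55; 36 is not s-gonal.
s = 10: P(10, 3) = 27 and P(10, 4) = 52; 36 is not s-gonal.
s = 12: P(12, 3) = 33 and P(12, 4) = 64; 36 is not s-gonal.
Hits: s ∈ {3, 4} → 2.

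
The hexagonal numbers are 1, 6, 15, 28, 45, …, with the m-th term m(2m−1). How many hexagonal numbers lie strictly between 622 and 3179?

23

The n-th hexagonal number is n(2n−1).
Smallest index with value > 622: n = 18 (giving 630).
Largest index with value < 3179: n = 40 (giving 3160).
Indices 18 through 40: 23 terms.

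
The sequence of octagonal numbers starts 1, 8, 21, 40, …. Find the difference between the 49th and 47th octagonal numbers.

572

49·(3·49 − 2) = 7105 and 47·(3·47 − 2) = 6533.
Difference: 7105 − 6533 = 572.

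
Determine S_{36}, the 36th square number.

The 36th square number is n² with n = 36.
36² = 1296.

1296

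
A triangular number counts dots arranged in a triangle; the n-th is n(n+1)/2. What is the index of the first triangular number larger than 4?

Solve n(n+1)/2 > 4 for integer n.
The largest n with value ≤ 4 is 2 (since 3 ≤ 4 < 6), so the first above is n = 3, value 6.

3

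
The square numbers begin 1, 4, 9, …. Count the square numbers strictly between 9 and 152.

The n-th square number is n².
Smallest index with value > 9: n = 4 (giving 16).
Largest index with value < 152: n = 12 (giving 144).
Indices 4 through 12: 9 terms.

9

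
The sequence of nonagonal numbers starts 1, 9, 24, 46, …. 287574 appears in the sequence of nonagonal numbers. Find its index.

287

Set n(7n−5)/2 = 287574, giving 7n² − 5n − 575148 = 0.
The discriminant is 25 + 56·287574 = 16104169, and √16104169 = 4013.
So n = (5 + 4013) / 14 = 4018/14 = 287.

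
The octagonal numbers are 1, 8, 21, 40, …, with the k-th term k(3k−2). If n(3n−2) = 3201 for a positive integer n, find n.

33

Set n(3n−2) = 3201, giving 3n² − 2n − 3201 = 0.
So n = (2 + 196) / 6 = 198/6 = 33.
Check: 33·(3·33 − 2) = 3201. ✓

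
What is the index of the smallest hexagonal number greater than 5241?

52

Solve n(2n−1) > 5241 for integer n.
The largest n with value ≤ 5241 is 51 (since 5151 ≤ 5241 < 5356), so the first above is n = 52, value 5356.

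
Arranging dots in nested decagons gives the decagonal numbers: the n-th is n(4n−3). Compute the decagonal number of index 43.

7267

43·(4·43 − 3) = 43·169 = 7267.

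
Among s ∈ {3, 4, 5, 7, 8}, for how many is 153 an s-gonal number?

s = 3: P(3, 17) = 153. ✓
s = 4: P(4, 12) = 144 and P(4, 13) = 169; 153 is not s-gonal.
s = 5: P(5, 10) = 145 and P(5, 11) = 176; 153 is not s-gonal.
s = 7: P(7, 8) = 148 and P(7, 9) = 189; 153 is not s-gonal.
s = 8: P(8, 7) = 133 and P(8, 8) = 176; 153 is not s-gonal.
Hits: s ∈ {3} → 1.

1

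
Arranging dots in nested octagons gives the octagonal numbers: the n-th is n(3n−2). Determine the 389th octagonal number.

453185

The 389th octagonal number is n(3n−2) with n = 389.
389·(3·389 − 2) = 389·1165 = 453185.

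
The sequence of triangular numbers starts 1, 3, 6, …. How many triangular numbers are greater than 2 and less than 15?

3

The n-th triangular number is n(n+1)/2.
Smallest index with value > 2: n = 2 (giving 3).
Largest index with value < 15: n = 4 (giving 10).
Indices 2 through 4: 3 terms.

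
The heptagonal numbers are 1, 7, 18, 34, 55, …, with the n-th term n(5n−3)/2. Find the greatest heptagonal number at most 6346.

Solve n(5n−3)/2 ≤ 6346 for integer n.
n = 50 gives 6175 ≤ 6346, while n = 51 gives 6426 > 6346; so the answer is 6175.

6175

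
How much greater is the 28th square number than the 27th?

n² − (n−1)² = 2n − 1, so 28² − 27² = 2·28 − 1 = 55.

55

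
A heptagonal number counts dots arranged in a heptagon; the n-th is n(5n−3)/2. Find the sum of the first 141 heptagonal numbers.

Σ i(5i−3)/2 = (5Σi² − 3Σi) / 2 over i = 1..141.
Σi = 10011 and Σi² = 944371.
(5·944371 − 3·10011) / 2 = 4691822/2 = 2345911.

2345911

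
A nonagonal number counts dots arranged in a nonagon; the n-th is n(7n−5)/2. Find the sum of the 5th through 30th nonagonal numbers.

Σ i(7i−5)/2 = (7Σi² − 5Σi) / 2 over i = 5..30.
Σi = 465 − 10 = 455 and Σi² = 9455 − 30 = 9425.
(7·9425 − 5·455) / 2 = 63700/2 = 31850.

31850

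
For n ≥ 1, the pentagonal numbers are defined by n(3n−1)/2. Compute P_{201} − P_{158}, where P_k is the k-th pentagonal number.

23134

201·(3·201 − 1)/2 = 60501 and 158·(3·158 − 1)/2 = 37367.
Difference: 60501 − 37367 = 23134.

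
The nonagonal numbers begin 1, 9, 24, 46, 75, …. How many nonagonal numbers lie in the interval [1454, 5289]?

19

The n-th nonagonal number is n(7n−5)/2.
Smallest index with value ≥ 1454: n = 21 (giving 1491).
Largest index with value ≤ 5289: n = 39 (giving 5226).
Indices 21 through 39: 19 terms.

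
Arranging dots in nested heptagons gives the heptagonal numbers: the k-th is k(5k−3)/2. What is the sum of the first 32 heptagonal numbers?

Σ i(5i−3)/2 = (5Σi² − 3Σi) / 2 over i = 1..32.
Σi = 528 and Σi² = 11440.
(5·11440 − 3·528) / 2 = 55616/2 = 27808.

27808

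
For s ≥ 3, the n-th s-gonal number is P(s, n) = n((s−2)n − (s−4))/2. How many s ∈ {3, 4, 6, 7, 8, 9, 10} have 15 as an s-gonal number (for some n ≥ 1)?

s = 3: P(3, 5) = 15. ✓
s = 4: P(4, 3) = 9 and P(4, 4) = 16; 15 is not s-gonal.
s = 6: P(6, 3) = 15. ✓
s = 7: P(7, 2) = 7 and P(7, 3) = 18; 15 is not s-gonal.
s = 8: P(8, 2) = 8 and P(8, 3) = 21; 15 is not s-gonal.
s = 9: P(9, 2) = 9 and P(9, 3) = 24; 15 is not s-gonal.
s = 10: P(10, 2) = 10 and P(10, 3) = 27; 15 is not s-gonal.
Hits: s ∈ {3, 6} → 2.

2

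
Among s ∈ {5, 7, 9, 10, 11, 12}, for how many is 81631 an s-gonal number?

s = 5: P(5, 233) = 81317 and P(5, 234) = 82017; 81631 is not s-gonal.
s = 7: P(7, 181) = 81631. ✓
s = 9: P(9, 153) = 81549 and P(9, 154) = 82621; 81631 is not s-gonal.
s = 10: P(10, 143) = 81367 and P(10, 144) = 82512; 81631 is not s-gonal.
s = 11: P(11, 135) = 81540 and P(11, 136) = 82756; 81631 is not s-gonal.
s = 12: P(12, 128) = 81408 and P(12, 129) = 82689; 81631 is not s-gonal.
Hits: s ∈ {7} → 1.

1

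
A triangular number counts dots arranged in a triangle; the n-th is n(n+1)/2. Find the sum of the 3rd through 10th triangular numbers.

216

Σ i(i+1)/2 = (Σi² + Σi) / 2 over i = 3..10.
Σi = 55 − 3 = 52 and Σi² = 385 − 5 = 380.
(1·380 + 1·52) / 2 = 432/2 = 216.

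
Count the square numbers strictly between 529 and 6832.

59

The n-th square number is n².
Smallest index with value > 529: n = 24 (giving 576).
Largest index with value < 6832: n = 82 (giving 6724).
Indices 24 through 82: 59 terms.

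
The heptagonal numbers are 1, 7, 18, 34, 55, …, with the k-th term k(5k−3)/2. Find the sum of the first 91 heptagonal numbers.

Σ i(5i−3)/2 = (5Σi² − 3Σi) / 2 over i = 1..91.
Σi = 4186 and Σi² = 255346.
(5·255346 − 3·4186) / 2 = 1264172/2 = 632086.

632086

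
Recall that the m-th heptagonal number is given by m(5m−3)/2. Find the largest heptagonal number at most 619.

616

Solve n(5n−3)/2 ≤ 619 for integer n.
n = 16 gives 616 ≤ 619, while n = 17 gives 697 > 619; so the answer is 616.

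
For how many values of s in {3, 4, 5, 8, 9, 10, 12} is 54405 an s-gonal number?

s = 3: P(3, 329) = 54285 and P(3, 330) = 54615; 54405 is not s-gonal.
s = 4: P(4, 233) = 54289 and P(4, 234) = 54756; 54405 is not s-gonal.
s = 5: P(5, 190) = 54055 and P(5, 191) = 54626; 54405 is not s-gonal.
s = 8: P(8, 135) = 54405. ✓
s = 9: P(9, 125) = 54375 and P(9, 126) = 55251; 54405 is not s-gonal.
s = 10: P(10, 117) = 54405. ✓
s = 12: P(12, 104) = 53664 and P(12, 105) = 54705; 54405 is not s-gonal.
Hits: s ∈ {8, 10} → 2.

2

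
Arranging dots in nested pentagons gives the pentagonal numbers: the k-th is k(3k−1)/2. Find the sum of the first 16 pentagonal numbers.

2176

Σ i(3i−1)/2 = (3Σi² − Σi) / 2 over i = 1..16.
Σi = 136 and Σi² = 1496.
(3·1496 − 1·136) / 2 = 4352/2 = 2176.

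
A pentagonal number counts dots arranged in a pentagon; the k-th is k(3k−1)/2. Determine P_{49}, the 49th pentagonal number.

The 49th pentagonal number is n(3n−1)/2 with n = 49.
49·(3·49 − 1)/2 = 49·146/2 = 49·73 = 3577.

3577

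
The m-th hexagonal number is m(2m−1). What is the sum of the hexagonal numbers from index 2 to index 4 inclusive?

Σ i(2i−1) = 2Σi² − Σi over i = 2..4.
Σi = 10 − 1 = 9 and Σi² = 30 − 1 = 29.
2·29 − 1·9 = 49.

49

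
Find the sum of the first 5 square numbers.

Σ_{i=1}^{5} i² = 5·6·11/6 = 55.

55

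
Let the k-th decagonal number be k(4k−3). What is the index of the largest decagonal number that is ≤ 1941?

Solve n(4n−3) ≤ 1941 for integer n.
n = 22 gives 1870 ≤ 1941, while n = 23 gives 2047 > 1941; so the answer is index 22.

22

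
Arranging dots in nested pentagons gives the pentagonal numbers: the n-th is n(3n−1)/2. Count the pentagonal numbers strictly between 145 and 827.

The n-th pentagonal number is n(3n−1)/2.
Smallest index with value > 145: n = 11 (giving 176).
Largest index with value < 827: n = 23 (giving 782).
Indices 11 through 23: 13 terms.

13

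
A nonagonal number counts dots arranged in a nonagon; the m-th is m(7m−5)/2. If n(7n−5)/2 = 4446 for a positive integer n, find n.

Set n(7n−5)/2 = 4446, giving 7n² − 5n − 8892 = 0.
So n = (5 + 499) / 14 = 504/14 = 36.

36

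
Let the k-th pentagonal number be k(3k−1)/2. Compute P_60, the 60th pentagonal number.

The 60th pentagonal number is n(3n−1)/2 with n = 60.
60·(3·60 − 1)/2 = 60·179/2 = 5370.

5370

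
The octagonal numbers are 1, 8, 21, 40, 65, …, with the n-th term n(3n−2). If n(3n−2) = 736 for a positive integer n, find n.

16

Set n(3n−2) = 736, giving 3n² − 2n − 736 = 0.
The discriminant is 4 + 12·736 = 8836, and √8836 = 94.
So n = (2 + 94) / 6 = 96/6 = 16.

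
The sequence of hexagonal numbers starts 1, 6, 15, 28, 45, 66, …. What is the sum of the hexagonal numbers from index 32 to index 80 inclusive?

324184

Σ i(2i−1) = 2Σi² − Σi over i = 32..80.
Σi = 3240 − 496 = 2744 and Σi² = 173880 − 10416 = 163464.
2·163464 − 1·2744 = 324184.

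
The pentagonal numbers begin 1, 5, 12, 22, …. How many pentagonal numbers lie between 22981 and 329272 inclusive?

345

The n-th pentagonal number is n(3n−1)/2.
Smallest index with value ≥ 22981: n = 124 (giving 23002).
Largest index with value ≤ 329272: n = 468 (giving 328302).
Indices 124 through 468: 345 terms.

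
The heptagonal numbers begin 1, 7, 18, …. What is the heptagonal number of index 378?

The 378th heptagonal number is n(5n−3)/2 with n = 378.
378·(5·378 − 3)/2 = 378·1887/2 = 356643.

356643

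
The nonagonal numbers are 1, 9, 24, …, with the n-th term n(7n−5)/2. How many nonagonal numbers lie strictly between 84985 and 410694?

186

The n-th nonagonal number is n(7n−5)/2.
Smallest index with value > 84985: n = 157 (giving 85879).
Largest index with value < 410694: n = 342 (giving 408519).
Indices 157 through 342: 186 terms.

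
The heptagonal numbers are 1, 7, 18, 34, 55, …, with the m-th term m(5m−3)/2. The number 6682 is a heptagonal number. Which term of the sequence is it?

52

Set n(5n−3)/2 = 6682, giving 5n² − 3n − 13364 = 0.
So n = (3 + 517) / 10 = 520/10 = 52.
Check: 52·(5·52 − 3)/2 = 6682. ✓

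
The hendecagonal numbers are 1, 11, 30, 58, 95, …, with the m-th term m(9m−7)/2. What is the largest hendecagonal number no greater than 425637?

Solve n(9n−7)/2 ≤ 425637 for integer n.
n = 307 gives 423046 ≤ 425637, while n = 308 gives 425810 > 425637; so the answer is 423046.

423046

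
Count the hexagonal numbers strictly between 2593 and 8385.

28

The n-th hexagonal number is n(2n−1).
Smallest index with value > 2593: n = 37 (giving 2701).
Largest index with value < 8385: n = 64 (giving 8128).
Indices 37 through 64: 28 terms.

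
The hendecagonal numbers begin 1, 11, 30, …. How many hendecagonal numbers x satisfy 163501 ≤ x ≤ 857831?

246

The n-th hendecagonal number is n(9n−7)/2.
Smallest index with value ≥ 163501: n = 192 (giving 165216).
Largest index with value ≤ 857831: n = 437 (giving 857831).
Indices 192 through 437: 246 terms.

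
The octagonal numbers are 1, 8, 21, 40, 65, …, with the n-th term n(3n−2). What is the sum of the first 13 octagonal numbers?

2275

Σ i(3i−2) = 3Σi² − 2Σi over i = 1..13.
Σi = 91 and Σi² = 819.
3·819 − 2·91 = 2275.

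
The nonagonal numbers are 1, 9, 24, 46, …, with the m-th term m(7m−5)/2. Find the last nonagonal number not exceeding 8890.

Solve n(7n−5)/2 ≤ 8890 for integer n.
n = 50 gives 8625 ≤ 8890, while n = 51 gives 8976 > 8890; so the answer is 8625.

8625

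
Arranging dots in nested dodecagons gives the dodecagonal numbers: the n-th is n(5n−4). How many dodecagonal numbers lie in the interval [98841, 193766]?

The n-th dodecagonal number is n(5n−4).
Smallest index with value ≥ 98841: n = 141 (giving 98841).
Largest index with value ≤ 193766: n = 197 (giving 193257).
Indices 141 through 197: 57 terms.

57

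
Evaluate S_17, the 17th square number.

289

The 17th square number is n² with n = 17.
17² = 289.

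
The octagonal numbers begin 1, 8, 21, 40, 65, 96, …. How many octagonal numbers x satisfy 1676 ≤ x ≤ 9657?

34

The n-th octagonal number is n(3n−2).
Smallest index with value ≥ 1676: n = 24 (giving 1680).
Largest index with value ≤ 9657: n = 57 (giving 9633).
Indices 24 through 57: 34 terms.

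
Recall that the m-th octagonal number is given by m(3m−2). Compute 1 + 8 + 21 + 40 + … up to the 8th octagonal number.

Σ i(3i−2) = 3Σi² − 2Σi over i = 1..8.
Σi = 36 and Σi² = 204.
3·204 − 2·36 = 540.

540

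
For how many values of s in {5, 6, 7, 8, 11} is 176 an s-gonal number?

2

s = 5: P(5, 11) = 176. ✓
s = 6: P(6, 9) = 153 and P(6, 10) = 190; 176 is not s-gonal.
s = 7: P(7, 8) = 148 and P(7, 9) = 189; 176 is not s-gonal.
s = 8: P(8, 8) = 176. ✓
s = 11: P(11, 6) = 141 and P(11, 7) = 196; 176 is not s-gonal.
Hits: s ∈ {5, 8} → 2.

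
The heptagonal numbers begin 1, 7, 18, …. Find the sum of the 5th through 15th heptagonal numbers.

2860

Σ i(5i−3)/2 = (5Σi² − 3Σi) / 2 over i = 5..15.
Σi = 120 − 10 = 110 and Σi² = 1240 − 30 = 1210.
(5·1210 − 3·110) / 2 = 5720/2 = 2860.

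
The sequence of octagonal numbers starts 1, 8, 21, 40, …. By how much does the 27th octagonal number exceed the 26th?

Consecutive octagonal numbers differ by 6n − 5: here 6·27 − 5 = 157.

157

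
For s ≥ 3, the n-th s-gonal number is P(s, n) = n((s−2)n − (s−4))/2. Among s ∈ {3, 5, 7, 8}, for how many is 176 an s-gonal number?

2

s = 3: P(3, 18) = 171 and P(3, 19) = 190; 176 is not s-gonal.
s = 5: P(5, 11) = 176. ✓
s = 7: P(7, 8) = 148 and P(7, 9) = 189; 176 is not s-gonal.
s = 8: P(8, 8) = 176. ✓
Hits: s ∈ {5, 8} → 2.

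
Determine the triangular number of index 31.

31·32/2 = 992/2 = 496.

496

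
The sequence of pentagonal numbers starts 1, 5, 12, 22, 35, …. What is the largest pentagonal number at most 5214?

5192

Solve n(3n−1)/2 ≤ 5214 for integer n.
n = 59 gives 5192 ≤ 5214, while n = 60 gives 5370 > 5214; so the answer is 5192.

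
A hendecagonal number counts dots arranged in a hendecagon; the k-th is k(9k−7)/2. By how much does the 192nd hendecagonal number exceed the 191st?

Consecutive hendecagonal numbers differ by 9n − 8: here 9·192 − 8 = 1720.

1720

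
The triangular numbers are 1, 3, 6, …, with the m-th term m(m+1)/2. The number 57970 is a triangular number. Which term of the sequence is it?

340

Set n(n+1)/2 = 57970, giving n² + n − 115940 = 0.
The discriminant is 1 + 8·57970 = 463761, and √463761 = 681.
So n = (-1 + 681) / 2 = 680/2 = 340.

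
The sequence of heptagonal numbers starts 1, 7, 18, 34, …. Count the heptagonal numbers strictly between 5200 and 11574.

The n-th heptagonal number is n(5n−3)/2.
Smallest index with value > 5200: n = 46 (giving 5221).
Largest index with value < 11574: n = 68 (giving 11458).
Indices 46 through 68: 23 terms.

23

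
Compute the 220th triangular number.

24310

The 220th triangular number is n(n+1)/2 with n = 220.
220·221/2 = 48620/2 = 24310.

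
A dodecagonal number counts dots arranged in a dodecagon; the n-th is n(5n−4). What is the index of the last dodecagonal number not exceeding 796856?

Solve n(5n−4) ≤ 796856 for integer n.
n = 399 gives 794409 ≤ 796856, while n = 400 gives 798400 > 796856; so the answer is index 399.

399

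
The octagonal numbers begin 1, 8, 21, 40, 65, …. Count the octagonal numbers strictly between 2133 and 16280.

The n-th octagonal number is n(3n−2).
Smallest index with value > 2133: n = 28 (giving 2296).
Largest index with value < 16280: n = 73 (giving 15841).
Indices 28 through 73: 46 terms.

46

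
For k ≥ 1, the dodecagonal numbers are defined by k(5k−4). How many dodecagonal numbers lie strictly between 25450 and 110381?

77

The n-th dodecagonal number is n(5n−4).
Smallest index with value > 25450: n = 72 (giving 25632).
Largest index with value < 110381: n = 148 (giving 108928).
Indices 72 through 148: 77 terms.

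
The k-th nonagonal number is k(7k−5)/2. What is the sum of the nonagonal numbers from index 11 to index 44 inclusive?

99110

Σ i(7i−5)/2 = (7Σi² − 5Σi) / 2 over i = 11..44.
Σi = 990 − 55 = 935 and Σi² = 29370 − 385 = 28985.
(7·28985 − 5·935) / 2 = 198220/2 = 99110.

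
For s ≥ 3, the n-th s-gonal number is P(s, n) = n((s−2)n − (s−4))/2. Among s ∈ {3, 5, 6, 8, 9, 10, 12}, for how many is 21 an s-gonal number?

2

s = 3: P(3, 6) = 21. ✓
s = 5: P(5, 3) = 12 and P(5, 4) = 22; 21 is not s-gonal.
s = 6: P(6, 3) = 15 and P(6, 4) = 28; 21 is not s-gonal.
s = 8: P(8, 3) = 21. ✓
s = 9: P(9, 2) = 9 and P(9, 3) = 24; 21 is not s-gonal.
s = 10: P(10, 2) = 10 and P(10, 3) = 27; 21 is not s-gonal.
s = 12: P(12, 2) = 12 and P(12, 3) = 33; 21 is not s-gonal.
Hits: s ∈ {3, 8} → 2.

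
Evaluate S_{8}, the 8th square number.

64

The 8th square number is n² with n = 8.
8² = 64.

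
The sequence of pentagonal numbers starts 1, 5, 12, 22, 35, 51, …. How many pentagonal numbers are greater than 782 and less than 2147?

14

The n-th pentagonal number is n(3n−1)/2.
Smallest index with value > 782: n = 24 (giving 852).
Largest index with value < 2147: n = 37 (giving 2035).
Indices 24 through 37: 14 terms.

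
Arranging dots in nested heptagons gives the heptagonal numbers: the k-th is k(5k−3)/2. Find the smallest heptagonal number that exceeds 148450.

148474

Solve n(5n−3)/2 > 148450 for integer n.
The largest n with value ≤ 148450 is 243 (since 147258 ≤ 148450 < 148474), so the first above is n = 244, value 148474.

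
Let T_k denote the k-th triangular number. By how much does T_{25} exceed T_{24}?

Consecutive triangular numbers differ by n: T_{25} − T_{24} = 25.

25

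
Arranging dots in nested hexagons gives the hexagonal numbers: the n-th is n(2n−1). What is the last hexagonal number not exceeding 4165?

Solve n(2n−1) ≤ 4165 for integer n.
n = 45 gives 4005 ≤ 4165, while n = 46 gives 4186 > 4165; so the answer is 4005.

4005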